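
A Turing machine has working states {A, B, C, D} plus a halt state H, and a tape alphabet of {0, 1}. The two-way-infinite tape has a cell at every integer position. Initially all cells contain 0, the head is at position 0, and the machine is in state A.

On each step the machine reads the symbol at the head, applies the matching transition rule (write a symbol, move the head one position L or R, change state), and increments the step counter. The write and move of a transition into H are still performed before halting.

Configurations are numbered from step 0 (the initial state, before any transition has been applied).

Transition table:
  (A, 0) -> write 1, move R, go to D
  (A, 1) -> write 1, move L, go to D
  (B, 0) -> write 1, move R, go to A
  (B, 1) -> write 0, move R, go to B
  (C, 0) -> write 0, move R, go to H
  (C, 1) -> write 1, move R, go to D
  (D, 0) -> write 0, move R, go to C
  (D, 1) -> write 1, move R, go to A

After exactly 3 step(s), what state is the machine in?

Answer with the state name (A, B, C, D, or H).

Step 1: in state A at pos 0, read 0 -> (A,0)->write 1,move R,goto D. Now: state=D, head=1, tape[-1..2]=0100 (head:   ^)
Step 2: in state D at pos 1, read 0 -> (D,0)->write 0,move R,goto C. Now: state=C, head=2, tape[-1..3]=01000 (head:    ^)
Step 3: in state C at pos 2, read 0 -> (C,0)->write 0,move R,goto H. Now: state=H, head=3, tape[-1..4]=010000 (head:     ^)

Answer: H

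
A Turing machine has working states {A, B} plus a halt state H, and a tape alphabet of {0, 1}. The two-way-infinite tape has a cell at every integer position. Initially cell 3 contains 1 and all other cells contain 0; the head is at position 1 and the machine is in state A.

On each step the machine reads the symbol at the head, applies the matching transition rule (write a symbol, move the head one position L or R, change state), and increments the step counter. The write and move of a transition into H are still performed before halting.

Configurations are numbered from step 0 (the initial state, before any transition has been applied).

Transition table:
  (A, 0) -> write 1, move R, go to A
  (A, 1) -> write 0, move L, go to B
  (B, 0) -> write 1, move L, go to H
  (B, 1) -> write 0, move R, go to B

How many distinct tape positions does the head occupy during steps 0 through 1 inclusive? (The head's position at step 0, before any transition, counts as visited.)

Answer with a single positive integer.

Step 1: in state A at pos 1, read 0 -> (A,0)->write 1,move R,goto A. Now: state=A, head=2, tape[0..4]=01010 (head:   ^)
Head positions at steps 0..1: starting at 1, distinct positions visited = {1, 2} -> 2 position(s)

Answer: 2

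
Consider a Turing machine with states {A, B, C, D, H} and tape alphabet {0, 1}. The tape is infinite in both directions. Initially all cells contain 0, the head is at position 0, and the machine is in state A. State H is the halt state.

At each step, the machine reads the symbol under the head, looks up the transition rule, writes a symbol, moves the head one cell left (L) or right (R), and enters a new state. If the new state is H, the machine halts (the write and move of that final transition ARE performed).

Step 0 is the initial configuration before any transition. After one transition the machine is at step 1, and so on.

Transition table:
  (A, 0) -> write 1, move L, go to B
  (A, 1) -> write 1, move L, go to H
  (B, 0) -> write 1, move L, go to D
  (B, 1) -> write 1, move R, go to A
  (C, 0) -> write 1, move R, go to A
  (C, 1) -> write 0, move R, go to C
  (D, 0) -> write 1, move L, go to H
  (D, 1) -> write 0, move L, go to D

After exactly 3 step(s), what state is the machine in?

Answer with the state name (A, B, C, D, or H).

Step 1: in state A at pos 0, read 0 -> (A,0)->write 1,move L,goto B. Now: state=B, head=-1, tape[-2..1]=0010 (head:  ^)
Step 2: in state B at pos -1, read 0 -> (B,0)->write 1,move L,goto D. Now: state=D, head=-2, tape[-3..1]=00110 (head:  ^)
Step 3: in state D at pos -2, read 0 -> (D,0)->write 1,move L,goto H. Now: state=H, head=-3, tape[-4..1]=001110 (head:  ^)

Answer: H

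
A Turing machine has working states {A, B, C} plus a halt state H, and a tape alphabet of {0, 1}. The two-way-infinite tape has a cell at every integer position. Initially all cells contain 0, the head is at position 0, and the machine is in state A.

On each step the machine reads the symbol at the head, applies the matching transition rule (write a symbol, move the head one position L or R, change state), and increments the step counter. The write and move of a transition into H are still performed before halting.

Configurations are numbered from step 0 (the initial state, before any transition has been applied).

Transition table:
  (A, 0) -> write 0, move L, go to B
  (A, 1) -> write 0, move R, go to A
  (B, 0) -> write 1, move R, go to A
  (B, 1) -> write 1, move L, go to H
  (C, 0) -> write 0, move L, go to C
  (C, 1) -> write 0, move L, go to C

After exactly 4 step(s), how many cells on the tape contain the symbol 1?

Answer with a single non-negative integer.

Step 1: in state A at pos 0, read 0 -> (A,0)->write 0,move L,goto B. Now: state=B, head=-1, tape[-2..1]=0000 (head:  ^)
Step 2: in state B at pos -1, read 0 -> (B,0)->write 1,move R,goto A. Now: state=A, head=0, tape[-2..1]=0100 (head:   ^)
Step 3: in state A at pos 0, read 0 -> (A,0)->write 0,move L,goto B. Now: state=B, head=-1, tape[-2..1]=0100 (head:  ^)
Step 4: in state B at pos -1, read 1 -> (B,1)->write 1,move L,goto H. Now: state=H, head=-2, tape[-3..1]=00100 (head:  ^)
Cells containing 1 after step 4: {-1} -> 1 cell(s)

Answer: 1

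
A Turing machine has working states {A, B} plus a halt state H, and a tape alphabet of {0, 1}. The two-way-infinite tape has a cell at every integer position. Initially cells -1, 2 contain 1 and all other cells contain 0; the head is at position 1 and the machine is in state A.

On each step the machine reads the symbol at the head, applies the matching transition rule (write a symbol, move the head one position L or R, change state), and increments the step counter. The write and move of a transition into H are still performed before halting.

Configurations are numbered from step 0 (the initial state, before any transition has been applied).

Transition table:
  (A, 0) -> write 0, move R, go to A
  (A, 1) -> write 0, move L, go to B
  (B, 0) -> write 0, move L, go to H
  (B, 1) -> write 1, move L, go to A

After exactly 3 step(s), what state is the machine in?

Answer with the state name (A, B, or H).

Step 1: in state A at pos 1, read 0 -> (A,0)->write 0,move R,goto A. Now: state=A, head=2, tape[-2..3]=010010 (head:     ^)
Step 2: in state A at pos 2, read 1 -> (A,1)->write 0,move L,goto B. Now: state=B, head=1, tape[-2..3]=010000 (head:    ^)
Step 3: in state B at pos 1, read 0 -> (B,0)->write 0,move L,goto H. Now: state=H, head=0, tape[-2..3]=010000 (head:   ^)

Answer: H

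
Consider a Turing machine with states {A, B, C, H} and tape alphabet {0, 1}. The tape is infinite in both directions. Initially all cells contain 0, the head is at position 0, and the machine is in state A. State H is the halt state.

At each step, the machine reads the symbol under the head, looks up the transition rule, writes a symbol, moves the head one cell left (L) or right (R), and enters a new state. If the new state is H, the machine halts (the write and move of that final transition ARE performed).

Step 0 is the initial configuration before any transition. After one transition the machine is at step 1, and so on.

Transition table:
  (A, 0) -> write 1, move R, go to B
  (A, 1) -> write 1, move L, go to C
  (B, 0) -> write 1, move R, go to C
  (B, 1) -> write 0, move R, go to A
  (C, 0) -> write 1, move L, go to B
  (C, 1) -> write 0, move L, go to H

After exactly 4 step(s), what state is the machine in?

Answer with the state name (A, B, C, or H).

Step 1: in state A at pos 0, read 0 -> (A,0)->write 1,move R,goto B. Now: state=B, head=1, tape[-1..2]=0100 (head:   ^)
Step 2: in state B at pos 1, read 0 -> (B,0)->write 1,move R,goto C. Now: state=C, head=2, tape[-1..3]=01100 (head:    ^)
Step 3: in state C at pos 2, read 0 -> (C,0)->write 1,move L,goto B. Now: state=B, head=1, tape[-1..3]=01110 (head:   ^)
Step 4: in state B at pos 1, read 1 -> (B,1)->write 0,move R,goto A. Now: state=A, head=2, tape[-1..3]=01010 (head:    ^)

Answer: A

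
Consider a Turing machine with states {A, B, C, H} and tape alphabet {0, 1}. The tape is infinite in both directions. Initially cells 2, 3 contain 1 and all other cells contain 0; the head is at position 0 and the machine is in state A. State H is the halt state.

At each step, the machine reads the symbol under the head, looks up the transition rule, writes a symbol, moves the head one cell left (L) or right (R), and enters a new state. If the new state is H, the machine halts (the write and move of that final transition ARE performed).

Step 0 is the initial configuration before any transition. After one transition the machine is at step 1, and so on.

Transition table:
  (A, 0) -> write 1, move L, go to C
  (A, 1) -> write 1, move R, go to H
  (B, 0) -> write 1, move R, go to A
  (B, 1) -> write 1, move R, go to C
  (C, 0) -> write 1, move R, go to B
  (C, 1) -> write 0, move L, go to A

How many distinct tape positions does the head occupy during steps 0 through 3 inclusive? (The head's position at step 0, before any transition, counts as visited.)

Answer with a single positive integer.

Step 1: in state A at pos 0, read 0 -> (A,0)->write 1,move L,goto C. Now: state=C, head=-1, tape[-2..4]=0010110 (head:  ^)
Step 2: in state C at pos -1, read 0 -> (C,0)->write 1,move R,goto B. Now: state=B, head=0, tape[-2..4]=0110110 (head:   ^)
Step 3: in state B at pos 0, read 1 -> (B,1)->write 1,move R,goto C. Now: state=C, head=1, tape[-2..4]=0110110 (head:    ^)
Head positions at steps 0..3: starting at 0, distinct positions visited = {-1, 0, 1} -> 3 position(s)

Answer: 3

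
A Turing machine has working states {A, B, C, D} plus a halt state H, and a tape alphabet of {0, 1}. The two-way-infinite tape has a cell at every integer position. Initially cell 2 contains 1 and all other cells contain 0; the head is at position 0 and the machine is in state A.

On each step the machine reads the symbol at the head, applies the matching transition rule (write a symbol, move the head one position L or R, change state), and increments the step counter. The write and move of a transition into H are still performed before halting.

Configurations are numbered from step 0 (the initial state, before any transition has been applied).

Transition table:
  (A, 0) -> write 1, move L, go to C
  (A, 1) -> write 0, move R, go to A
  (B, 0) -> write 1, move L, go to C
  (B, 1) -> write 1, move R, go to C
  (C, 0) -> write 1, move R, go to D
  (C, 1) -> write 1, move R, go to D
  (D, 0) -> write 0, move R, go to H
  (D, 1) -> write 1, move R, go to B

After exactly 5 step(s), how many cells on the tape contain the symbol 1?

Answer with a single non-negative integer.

Step 1: in state A at pos 0, read 0 -> (A,0)->write 1,move L,goto C. Now: state=C, head=-1, tape[-2..3]=001010 (head:  ^)
Step 2: in state C at pos -1, read 0 -> (C,0)->write 1,move R,goto D. Now: state=D, head=0, tape[-2..3]=011010 (head:   ^)
Step 3: in state D at pos 0, read 1 -> (D,1)->write 1,move R,goto B. Now: state=B, head=1, tape[-2..3]=011010 (head:    ^)
Step 4: in state B at pos 1, read 0 -> (B,0)->write 1,move L,goto C. Now: state=C, head=0, tape[-2..3]=011110 (head:   ^)
Step 5: in state C at pos 0, read 1 -> (C,1)->write 1,move R,goto D. Now: state=D, head=1, tape[-2..3]=011110 (head:    ^)
Cells containing 1 after step 5: {-1, 0, 1, 2} -> 4 cell(s)

Answer: 4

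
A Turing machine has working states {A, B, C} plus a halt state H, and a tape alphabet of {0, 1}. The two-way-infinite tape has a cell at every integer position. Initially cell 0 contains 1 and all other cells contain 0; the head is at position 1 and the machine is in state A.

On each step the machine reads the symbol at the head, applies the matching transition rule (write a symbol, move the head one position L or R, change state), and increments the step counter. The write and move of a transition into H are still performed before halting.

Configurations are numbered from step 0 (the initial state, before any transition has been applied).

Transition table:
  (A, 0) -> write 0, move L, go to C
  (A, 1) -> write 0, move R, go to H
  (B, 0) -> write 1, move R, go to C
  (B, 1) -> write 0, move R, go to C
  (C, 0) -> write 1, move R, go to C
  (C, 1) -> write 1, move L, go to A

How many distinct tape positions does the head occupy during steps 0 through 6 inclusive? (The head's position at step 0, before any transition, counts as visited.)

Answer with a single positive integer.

Step 1: in state A at pos 1, read 0 -> (A,0)->write 0,move L,goto C. Now: state=C, head=0, tape[-1..2]=0100 (head:  ^)
Step 2: in state C at pos 0, read 1 -> (C,1)->write 1,move L,goto A. Now: state=A, head=-1, tape[-2..2]=00100 (head:  ^)
Step 3: in state A at pos -1, read 0 -> (A,0)->write 0,move L,goto C. Now: state=C, head=-2, tape[-3..2]=000100 (head:  ^)
Step 4: in state C at pos -2, read 0 -> (C,0)->write 1,move R,goto C. Now: state=C, head=-1, tape[-3..2]=010100 (head:   ^)
Step 5: in state C at pos -1, read 0 -> (C,0)->write 1,move R,goto C. Now: state=C, head=0, tape[-3..2]=011100 (head:    ^)
Step 6: in state C at pos 0, read 1 -> (C,1)->write 1,move L,goto A. Now: state=A, head=-1, tape[-3..2]=011100 (head:   ^)
Head positions at steps 0..6: starting at 1, distinct positions visited = {-2, -1, 0, 1} -> 4 position(s)

Answer: 4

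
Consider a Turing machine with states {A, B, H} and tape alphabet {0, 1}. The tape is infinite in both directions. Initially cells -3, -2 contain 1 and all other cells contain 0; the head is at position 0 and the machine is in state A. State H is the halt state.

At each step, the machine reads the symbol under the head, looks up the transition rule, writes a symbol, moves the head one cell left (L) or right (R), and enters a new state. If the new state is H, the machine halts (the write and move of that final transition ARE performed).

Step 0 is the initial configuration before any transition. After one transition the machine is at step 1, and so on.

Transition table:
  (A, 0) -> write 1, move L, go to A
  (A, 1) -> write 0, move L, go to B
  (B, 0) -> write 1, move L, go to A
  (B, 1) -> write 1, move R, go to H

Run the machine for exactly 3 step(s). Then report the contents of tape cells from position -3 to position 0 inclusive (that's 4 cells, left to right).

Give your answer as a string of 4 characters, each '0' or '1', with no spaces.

Answer: 1011

Derivation:
Step 1: in state A at pos 0, read 0 -> (A,0)->write 1,move L,goto A. Now: state=A, head=-1, tape[-4..1]=011010 (head:    ^)
Step 2: in state A at pos -1, read 0 -> (A,0)->write 1,move L,goto A. Now: state=A, head=-2, tape[-4..1]=011110 (head:   ^)
Step 3: in state A at pos -2, read 1 -> (A,1)->write 0,move L,goto B. Now: state=B, head=-3, tape[-4..1]=010110 (head:  ^)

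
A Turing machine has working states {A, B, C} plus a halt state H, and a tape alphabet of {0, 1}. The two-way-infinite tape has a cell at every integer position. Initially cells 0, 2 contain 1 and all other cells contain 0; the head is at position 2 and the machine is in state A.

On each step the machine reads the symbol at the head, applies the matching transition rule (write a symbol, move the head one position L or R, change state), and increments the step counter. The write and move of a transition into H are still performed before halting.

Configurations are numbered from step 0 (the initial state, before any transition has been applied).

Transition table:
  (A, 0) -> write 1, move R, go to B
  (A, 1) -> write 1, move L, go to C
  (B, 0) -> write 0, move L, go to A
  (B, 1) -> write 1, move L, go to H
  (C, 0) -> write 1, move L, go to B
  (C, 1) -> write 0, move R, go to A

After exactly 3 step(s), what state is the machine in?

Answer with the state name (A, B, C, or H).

Step 1: in state A at pos 2, read 1 -> (A,1)->write 1,move L,goto C. Now: state=C, head=1, tape[-1..3]=01010 (head:   ^)
Step 2: in state C at pos 1, read 0 -> (C,0)->write 1,move L,goto B. Now: state=B, head=0, tape[-1..3]=01110 (head:  ^)
Step 3: in state B at pos 0, read 1 -> (B,1)->write 1,move L,goto H. Now: state=H, head=-1, tape[-2..3]=001110 (head:  ^)

Answer: H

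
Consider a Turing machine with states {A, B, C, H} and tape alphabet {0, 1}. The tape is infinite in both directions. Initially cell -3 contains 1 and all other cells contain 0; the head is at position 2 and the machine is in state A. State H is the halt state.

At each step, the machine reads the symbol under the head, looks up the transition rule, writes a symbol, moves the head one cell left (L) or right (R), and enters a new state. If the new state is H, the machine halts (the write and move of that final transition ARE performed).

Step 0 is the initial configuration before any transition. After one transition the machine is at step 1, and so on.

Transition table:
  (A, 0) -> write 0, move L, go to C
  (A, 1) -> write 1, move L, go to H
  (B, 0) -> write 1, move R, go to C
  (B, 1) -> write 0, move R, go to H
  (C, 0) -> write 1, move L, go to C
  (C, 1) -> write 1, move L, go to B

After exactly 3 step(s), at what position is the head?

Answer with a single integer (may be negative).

Answer: -1

Derivation:
Step 1: in state A at pos 2, read 0 -> (A,0)->write 0,move L,goto C. Now: state=C, head=1, tape[-4..3]=01000000 (head:      ^)
Step 2: in state C at pos 1, read 0 -> (C,0)->write 1,move L,goto C. Now: state=C, head=0, tape[-4..3]=01000100 (head:     ^)
Step 3: in state C at pos 0, read 0 -> (C,0)->write 1,move L,goto C. Now: state=C, head=-1, tape[-4..3]=01001100 (head:    ^)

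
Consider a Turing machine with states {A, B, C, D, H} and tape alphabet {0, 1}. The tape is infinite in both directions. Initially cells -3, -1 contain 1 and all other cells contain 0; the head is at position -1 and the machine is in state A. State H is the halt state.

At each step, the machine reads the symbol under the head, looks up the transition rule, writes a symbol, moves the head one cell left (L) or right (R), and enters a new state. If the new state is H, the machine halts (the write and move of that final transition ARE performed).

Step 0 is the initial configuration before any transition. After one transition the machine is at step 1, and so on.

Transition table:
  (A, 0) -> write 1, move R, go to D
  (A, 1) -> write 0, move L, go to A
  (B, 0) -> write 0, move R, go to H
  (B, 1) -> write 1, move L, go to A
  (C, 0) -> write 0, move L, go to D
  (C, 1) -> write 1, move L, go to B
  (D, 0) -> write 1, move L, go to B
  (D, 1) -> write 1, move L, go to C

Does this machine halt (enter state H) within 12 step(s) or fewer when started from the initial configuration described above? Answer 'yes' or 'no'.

Answer: yes

Derivation:
Step 1: in state A at pos -1, read 1 -> (A,1)->write 0,move L,goto A. Now: state=A, head=-2, tape[-4..0]=01000 (head:   ^)
Step 2: in state A at pos -2, read 0 -> (A,0)->write 1,move R,goto D. Now: state=D, head=-1, tape[-4..0]=01100 (head:    ^)
Step 3: in state D at pos -1, read 0 -> (D,0)->write 1,move L,goto B. Now: state=B, head=-2, tape[-4..0]=01110 (head:   ^)
Step 4: in state B at pos -2, read 1 -> (B,1)->write 1,move L,goto A. Now: state=A, head=-3, tape[-4..0]=01110 (head:  ^)
Step 5: in state A at pos -3, read 1 -> (A,1)->write 0,move L,goto A. Now: state=A, head=-4, tape[-5..0]=000110 (head:  ^)
Step 6: in state A at pos -4, read 0 -> (A,0)->write 1,move R,goto D. Now: state=D, head=-3, tape[-5..0]=010110 (head:   ^)
Step 7: in state D at pos -3, read 0 -> (D,0)->write 1,move L,goto B. Now: state=B, head=-4, tape[-5..0]=011110 (head:  ^)
Step 8: in state B at pos -4, read 1 -> (B,1)->write 1,move L,goto A. Now: state=A, head=-5, tape[-6..0]=0011110 (head:  ^)
Step 9: in state A at pos -5, read 0 -> (A,0)->write 1,move R,goto D. Now: state=D, head=-4, tape[-6..0]=0111110 (head:   ^)
Step 10: in state D at pos -4, read 1 -> (D,1)->write 1,move L,goto C. Now: state=C, head=-5, tape[-6..0]=0111110 (head:  ^)
Step 11: in state C at pos -5, read 1 -> (C,1)->write 1,move L,goto B. Now: state=B, head=-6, tape[-7..0]=00111110 (head:  ^)
Step 12: in state B at pos -6, read 0 -> (B,0)->write 0,move R,goto H. Now: state=H, head=-5, tape[-7..0]=00111110 (head:   ^)
State H reached at step 12; 12 <= 12 -> yes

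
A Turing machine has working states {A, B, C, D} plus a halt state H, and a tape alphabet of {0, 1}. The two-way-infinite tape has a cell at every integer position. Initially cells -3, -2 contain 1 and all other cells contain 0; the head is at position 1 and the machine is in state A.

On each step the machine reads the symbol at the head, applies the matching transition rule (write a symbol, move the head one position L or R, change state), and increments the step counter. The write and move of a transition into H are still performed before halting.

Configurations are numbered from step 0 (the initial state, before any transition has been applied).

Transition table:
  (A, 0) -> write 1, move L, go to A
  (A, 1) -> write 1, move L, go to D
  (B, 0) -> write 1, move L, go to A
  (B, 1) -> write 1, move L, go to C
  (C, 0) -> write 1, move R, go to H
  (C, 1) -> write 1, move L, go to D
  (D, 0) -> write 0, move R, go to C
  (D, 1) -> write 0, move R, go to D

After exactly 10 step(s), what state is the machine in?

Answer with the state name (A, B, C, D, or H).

Step 1: in state A at pos 1, read 0 -> (A,0)->write 1,move L,goto A. Now: state=A, head=0, tape[-4..2]=0110010 (head:     ^)
Step 2: in state A at pos 0, read 0 -> (A,0)->write 1,move L,goto A. Now: state=A, head=-1, tape[-4..2]=0110110 (head:    ^)
Step 3: in state A at pos -1, read 0 -> (A,0)->write 1,move L,goto A. Now: state=A, head=-2, tape[-4..2]=0111110 (head:   ^)
Step 4: in state A at pos -2, read 1 -> (A,1)->write 1,move L,goto D. Now: state=D, head=-3, tape[-4..2]=0111110 (head:  ^)
Step 5: in state D at pos -3, read 1 -> (D,1)->write 0,move R,goto D. Now: state=D, head=-2, tape[-4..2]=0011110 (head:   ^)
Step 6: in state D at pos -2, read 1 -> (D,1)->write 0,move R,goto D. Now: state=D, head=-1, tape[-4..2]=0001110 (head:    ^)
Step 7: in state D at pos -1, read 1 -> (D,1)->write 0,move R,goto D. Now: state=D, head=0, tape[-4..2]=0000110 (head:     ^)
Step 8: in state D at pos 0, read 1 -> (D,1)->write 0,move R,goto D. Now: state=D, head=1, tape[-4..2]=0000010 (head:      ^)
Step 9: in state D at pos 1, read 1 -> (D,1)->write 0,move R,goto D. Now: state=D, head=2, tape[-4..3]=00000000 (head:       ^)
Step 10: in state D at pos 2, read 0 -> (D,0)->write 0,move R,goto C. Now: state=C, head=3, tape[-4..4]=000000000 (head:        ^)

Answer: C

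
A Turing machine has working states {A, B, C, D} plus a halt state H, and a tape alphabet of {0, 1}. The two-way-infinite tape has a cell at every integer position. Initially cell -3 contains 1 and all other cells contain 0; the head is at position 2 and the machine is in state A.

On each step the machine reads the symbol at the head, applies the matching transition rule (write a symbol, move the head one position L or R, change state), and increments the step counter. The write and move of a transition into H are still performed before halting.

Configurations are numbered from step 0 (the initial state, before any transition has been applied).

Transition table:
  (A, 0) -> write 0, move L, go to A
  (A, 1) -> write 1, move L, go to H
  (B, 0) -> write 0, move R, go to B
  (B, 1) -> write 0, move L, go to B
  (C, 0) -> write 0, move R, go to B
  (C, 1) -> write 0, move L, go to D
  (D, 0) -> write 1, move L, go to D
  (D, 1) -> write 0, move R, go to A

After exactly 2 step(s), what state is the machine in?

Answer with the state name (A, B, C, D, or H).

Step 1: in state A at pos 2, read 0 -> (A,0)->write 0,move L,goto A. Now: state=A, head=1, tape[-4..3]=01000000 (head:      ^)
Step 2: in state A at pos 1, read 0 -> (A,0)->write 0,move L,goto A. Now: state=A, head=0, tape[-4..3]=01000000 (head:     ^)

Answer: A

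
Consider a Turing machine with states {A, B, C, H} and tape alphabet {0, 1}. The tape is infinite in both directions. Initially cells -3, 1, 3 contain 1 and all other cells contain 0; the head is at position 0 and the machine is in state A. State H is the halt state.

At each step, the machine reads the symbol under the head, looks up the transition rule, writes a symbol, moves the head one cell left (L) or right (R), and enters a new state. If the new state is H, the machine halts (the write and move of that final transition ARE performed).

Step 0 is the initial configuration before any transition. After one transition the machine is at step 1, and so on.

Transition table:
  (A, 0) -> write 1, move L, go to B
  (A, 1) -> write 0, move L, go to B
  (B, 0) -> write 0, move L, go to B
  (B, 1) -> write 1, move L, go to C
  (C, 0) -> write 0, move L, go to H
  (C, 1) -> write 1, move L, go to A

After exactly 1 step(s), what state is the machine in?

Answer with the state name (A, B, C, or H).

Answer: B

Derivation:
Step 1: in state A at pos 0, read 0 -> (A,0)->write 1,move L,goto B. Now: state=B, head=-1, tape[-4..4]=010011010 (head:    ^)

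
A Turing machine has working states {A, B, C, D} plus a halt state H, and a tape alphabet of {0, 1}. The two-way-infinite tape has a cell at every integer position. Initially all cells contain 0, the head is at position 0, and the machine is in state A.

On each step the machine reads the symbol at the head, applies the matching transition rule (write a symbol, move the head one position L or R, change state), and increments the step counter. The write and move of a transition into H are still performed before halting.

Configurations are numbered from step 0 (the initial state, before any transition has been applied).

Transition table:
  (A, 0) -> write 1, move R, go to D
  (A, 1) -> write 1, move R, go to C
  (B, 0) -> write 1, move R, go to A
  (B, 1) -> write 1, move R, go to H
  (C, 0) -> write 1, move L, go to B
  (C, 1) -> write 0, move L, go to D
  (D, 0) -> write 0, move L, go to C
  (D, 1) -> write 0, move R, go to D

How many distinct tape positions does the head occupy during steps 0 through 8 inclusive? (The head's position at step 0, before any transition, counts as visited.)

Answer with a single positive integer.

Answer: 5

Derivation:
Step 1: in state A at pos 0, read 0 -> (A,0)->write 1,move R,goto D. Now: state=D, head=1, tape[-1..2]=0100 (head:   ^)
Step 2: in state D at pos 1, read 0 -> (D,0)->write 0,move L,goto C. Now: state=C, head=0, tape[-1..2]=0100 (head:  ^)
Step 3: in state C at pos 0, read 1 -> (C,1)->write 0,move L,goto D. Now: state=D, head=-1, tape[-2..2]=00000 (head:  ^)
Step 4: in state D at pos -1, read 0 -> (D,0)->write 0,move L,goto C. Now: state=C, head=-2, tape[-3..2]=000000 (head:  ^)
Step 5: in state C at pos -2, read 0 -> (C,0)->write 1,move L,goto B. Now: state=B, head=-3, tape[-4..2]=0010000 (head:  ^)
Step 6: in state B at pos -3, read 0 -> (B,0)->write 1,move R,goto A. Now: state=A, head=-2, tape[-4..2]=0110000 (head:   ^)
Step 7: in state A at pos -2, read 1 -> (A,1)->write 1,move R,goto C. Now: state=C, head=-1, tape[-4..2]=0110000 (head:    ^)
Step 8: in state C at pos -1, read 0 -> (C,0)->write 1,move L,goto B. Now: state=B, head=-2, tape[-4..2]=0111000 (head:   ^)
Head positions at steps 0..8: starting at 0, distinct positions visited = {-3, -2, -1, 0, 1} -> 5 position(s)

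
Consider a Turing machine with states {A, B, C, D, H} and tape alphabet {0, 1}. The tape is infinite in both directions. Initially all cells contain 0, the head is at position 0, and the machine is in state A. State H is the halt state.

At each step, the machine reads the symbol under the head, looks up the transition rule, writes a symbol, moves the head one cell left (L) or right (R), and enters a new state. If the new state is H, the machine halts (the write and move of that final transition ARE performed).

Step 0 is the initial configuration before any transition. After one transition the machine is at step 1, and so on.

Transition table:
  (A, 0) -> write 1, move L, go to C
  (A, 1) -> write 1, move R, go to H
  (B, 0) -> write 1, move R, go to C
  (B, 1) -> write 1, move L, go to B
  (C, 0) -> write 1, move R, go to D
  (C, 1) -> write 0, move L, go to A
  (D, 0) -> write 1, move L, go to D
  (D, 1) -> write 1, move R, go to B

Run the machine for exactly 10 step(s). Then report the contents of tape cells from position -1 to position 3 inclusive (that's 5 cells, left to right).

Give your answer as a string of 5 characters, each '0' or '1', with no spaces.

Step 1: in state A at pos 0, read 0 -> (A,0)->write 1,move L,goto C. Now: state=C, head=-1, tape[-2..1]=0010 (head:  ^)
Step 2: in state C at pos -1, read 0 -> (C,0)->write 1,move R,goto D. Now: state=D, head=0, tape[-2..1]=0110 (head:   ^)
Step 3: in state D at pos 0, read 1 -> (D,1)->write 1,move R,goto B. Now: state=B, head=1, tape[-2..2]=01100 (head:    ^)
Step 4: in state B at pos 1, read 0 -> (B,0)->write 1,move R,goto C. Now: state=C, head=2, tape[-2..3]=011100 (head:     ^)
Step 5: in state C at pos 2, read 0 -> (C,0)->write 1,move R,goto D. Now: state=D, head=3, tape[-2..4]=0111100 (head:      ^)
Step 6: in state D at pos 3, read 0 -> (D,0)->write 1,move L,goto D. Now: state=D, head=2, tape[-2..4]=0111110 (head:     ^)
Step 7: in state D at pos 2, read 1 -> (D,1)->write 1,move R,goto B. Now: state=B, head=3, tape[-2..4]=0111110 (head:      ^)
Step 8: in state B at pos 3, read 1 -> (B,1)->write 1,move L,goto B. Now: state=B, head=2, tape[-2..4]=0111110 (head:     ^)
Step 9: in state B at pos 2, read 1 -> (B,1)->write 1,move L,goto B. Now: state=B, head=1, tape[-2..4]=0111110 (head:    ^)
Step 10: in state B at pos 1, read 1 -> (B,1)->write 1,move L,goto B. Now: state=B, head=0, tape[-2..4]=0111110 (head:   ^)

Answer: 11111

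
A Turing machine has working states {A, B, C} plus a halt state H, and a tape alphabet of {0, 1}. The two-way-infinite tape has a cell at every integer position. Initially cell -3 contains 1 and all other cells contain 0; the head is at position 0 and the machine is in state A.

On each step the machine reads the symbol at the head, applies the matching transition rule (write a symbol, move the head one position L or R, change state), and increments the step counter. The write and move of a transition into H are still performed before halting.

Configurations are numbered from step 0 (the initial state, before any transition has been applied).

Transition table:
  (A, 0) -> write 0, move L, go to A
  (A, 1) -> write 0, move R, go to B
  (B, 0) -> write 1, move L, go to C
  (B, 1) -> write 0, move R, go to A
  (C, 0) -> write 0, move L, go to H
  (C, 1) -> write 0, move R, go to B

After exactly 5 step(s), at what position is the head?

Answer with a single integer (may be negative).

Step 1: in state A at pos 0, read 0 -> (A,0)->write 0,move L,goto A. Now: state=A, head=-1, tape[-4..1]=010000 (head:    ^)
Step 2: in state A at pos -1, read 0 -> (A,0)->write 0,move L,goto A. Now: state=A, head=-2, tape[-4..1]=010000 (head:   ^)
Step 3: in state A at pos -2, read 0 -> (A,0)->write 0,move L,goto A. Now: state=A, head=-3, tape[-4..1]=010000 (head:  ^)
Step 4: in state A at pos -3, read 1 -> (A,1)->write 0,move R,goto B. Now: state=B, head=-2, tape[-4..1]=000000 (head:   ^)
Step 5: in state B at pos -2, read 0 -> (B,0)->write 1,move L,goto C. Now: state=C, head=-3, tape[-4..1]=001000 (head:  ^)

Answer: -3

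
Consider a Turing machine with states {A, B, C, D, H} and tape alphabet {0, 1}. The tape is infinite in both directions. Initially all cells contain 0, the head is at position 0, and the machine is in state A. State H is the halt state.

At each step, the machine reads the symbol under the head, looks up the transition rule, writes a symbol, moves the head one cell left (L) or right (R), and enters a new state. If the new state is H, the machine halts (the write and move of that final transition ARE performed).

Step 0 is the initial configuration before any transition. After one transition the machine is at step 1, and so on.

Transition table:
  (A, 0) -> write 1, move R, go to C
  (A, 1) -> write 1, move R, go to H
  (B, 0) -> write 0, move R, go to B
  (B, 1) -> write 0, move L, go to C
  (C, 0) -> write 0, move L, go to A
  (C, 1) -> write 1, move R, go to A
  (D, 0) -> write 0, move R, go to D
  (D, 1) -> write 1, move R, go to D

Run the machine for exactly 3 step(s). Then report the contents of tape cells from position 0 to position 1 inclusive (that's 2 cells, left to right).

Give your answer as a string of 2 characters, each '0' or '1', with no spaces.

Answer: 10

Derivation:
Step 1: in state A at pos 0, read 0 -> (A,0)->write 1,move R,goto C. Now: state=C, head=1, tape[-1..2]=0100 (head:   ^)
Step 2: in state C at pos 1, read 0 -> (C,0)->write 0,move L,goto A. Now: state=A, head=0, tape[-1..2]=0100 (head:  ^)
Step 3: in state A at pos 0, read 1 -> (A,1)->write 1,move R,goto H. Now: state=H, head=1, tape[-1..2]=0100 (head:   ^)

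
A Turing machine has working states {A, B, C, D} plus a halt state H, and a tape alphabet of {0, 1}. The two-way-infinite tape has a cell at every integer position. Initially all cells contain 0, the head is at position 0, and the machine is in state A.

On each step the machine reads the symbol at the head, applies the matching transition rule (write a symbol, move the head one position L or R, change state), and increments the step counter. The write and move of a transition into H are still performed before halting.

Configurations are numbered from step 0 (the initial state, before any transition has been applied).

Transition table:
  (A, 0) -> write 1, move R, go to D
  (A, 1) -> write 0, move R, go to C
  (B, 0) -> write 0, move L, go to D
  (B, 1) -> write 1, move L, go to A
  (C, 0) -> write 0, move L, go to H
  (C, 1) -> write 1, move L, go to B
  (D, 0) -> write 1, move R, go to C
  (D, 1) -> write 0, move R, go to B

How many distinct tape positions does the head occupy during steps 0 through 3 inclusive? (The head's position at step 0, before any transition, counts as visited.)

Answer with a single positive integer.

Answer: 3

Derivation:
Step 1: in state A at pos 0, read 0 -> (A,0)->write 1,move R,goto D. Now: state=D, head=1, tape[-1..2]=0100 (head:   ^)
Step 2: in state D at pos 1, read 0 -> (D,0)->write 1,move R,goto C. Now: state=C, head=2, tape[-1..3]=01100 (head:    ^)
Step 3: in state C at pos 2, read 0 -> (C,0)->write 0,move L,goto H. Now: state=H, head=1, tape[-1..3]=01100 (head:   ^)
Head positions at steps 0..3: starting at 0, distinct positions visited = {0, 1, 2} -> 3 position(s)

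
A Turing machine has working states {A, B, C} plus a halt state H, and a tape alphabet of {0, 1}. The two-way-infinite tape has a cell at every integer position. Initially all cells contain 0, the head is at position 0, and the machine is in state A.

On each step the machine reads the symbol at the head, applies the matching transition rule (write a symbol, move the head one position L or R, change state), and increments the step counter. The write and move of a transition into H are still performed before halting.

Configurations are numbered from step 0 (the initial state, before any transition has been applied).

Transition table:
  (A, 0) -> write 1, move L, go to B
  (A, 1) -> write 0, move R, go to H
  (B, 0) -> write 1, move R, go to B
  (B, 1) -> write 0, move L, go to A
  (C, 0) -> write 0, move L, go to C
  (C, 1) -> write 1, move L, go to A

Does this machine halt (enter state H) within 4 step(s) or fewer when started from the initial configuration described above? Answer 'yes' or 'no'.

Answer: yes

Derivation:
Step 1: in state A at pos 0, read 0 -> (A,0)->write 1,move L,goto B. Now: state=B, head=-1, tape[-2..1]=0010 (head:  ^)
Step 2: in state B at pos -1, read 0 -> (B,0)->write 1,move R,goto B. Now: state=B, head=0, tape[-2..1]=0110 (head:   ^)
Step 3: in state B at pos 0, read 1 -> (B,1)->write 0,move L,goto A. Now: state=A, head=-1, tape[-2..1]=0100 (head:  ^)
Step 4: in state A at pos -1, read 1 -> (A,1)->write 0,move R,goto H. Now: state=H, head=0, tape[-2..1]=0000 (head:   ^)
State H reached at step 4; 4 <= 4 -> yes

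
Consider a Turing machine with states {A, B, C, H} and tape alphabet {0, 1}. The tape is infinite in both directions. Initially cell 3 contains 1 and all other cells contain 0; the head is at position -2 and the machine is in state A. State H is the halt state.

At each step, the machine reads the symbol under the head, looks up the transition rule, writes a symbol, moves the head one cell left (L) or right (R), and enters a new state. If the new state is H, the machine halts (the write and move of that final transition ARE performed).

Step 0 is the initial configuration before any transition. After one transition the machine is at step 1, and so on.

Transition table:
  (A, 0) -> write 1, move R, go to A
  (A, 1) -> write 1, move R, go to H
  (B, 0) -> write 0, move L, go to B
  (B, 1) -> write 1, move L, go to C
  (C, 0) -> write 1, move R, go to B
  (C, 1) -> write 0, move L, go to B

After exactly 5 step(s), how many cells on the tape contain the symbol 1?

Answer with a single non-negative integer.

Answer: 6

Derivation:
Step 1: in state A at pos -2, read 0 -> (A,0)->write 1,move R,goto A. Now: state=A, head=-1, tape[-3..4]=01000010 (head:   ^)
Step 2: in state A at pos -1, read 0 -> (A,0)->write 1,move R,goto A. Now: state=A, head=0, tape[-3..4]=01100010 (head:    ^)
Step 3: in state A at pos 0, read 0 -> (A,0)->write 1,move R,goto A. Now: state=A, head=1, tape[-3..4]=01110010 (head:     ^)
Step 4: in state A at pos 1, read 0 -> (A,0)->write 1,move R,goto A. Now: state=A, head=2, tape[-3..4]=01111010 (head:      ^)
Step 5: in state A at pos 2, read 0 -> (A,0)->write 1,move R,goto A. Now: state=A, head=3, tape[-3..4]=01111110 (head:       ^)
Cells containing 1 after step 5: {-2, -1, 0, 1, 2, 3} -> 6 cell(s)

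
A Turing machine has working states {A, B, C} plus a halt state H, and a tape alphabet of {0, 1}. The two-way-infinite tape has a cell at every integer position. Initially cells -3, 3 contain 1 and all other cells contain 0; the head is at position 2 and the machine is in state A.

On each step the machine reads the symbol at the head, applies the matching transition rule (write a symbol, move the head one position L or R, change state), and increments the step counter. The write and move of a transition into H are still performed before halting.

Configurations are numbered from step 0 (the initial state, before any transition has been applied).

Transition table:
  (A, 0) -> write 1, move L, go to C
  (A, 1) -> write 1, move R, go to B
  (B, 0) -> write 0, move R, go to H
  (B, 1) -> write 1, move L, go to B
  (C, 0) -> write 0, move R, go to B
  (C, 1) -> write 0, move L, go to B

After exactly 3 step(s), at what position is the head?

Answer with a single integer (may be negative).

Step 1: in state A at pos 2, read 0 -> (A,0)->write 1,move L,goto C. Now: state=C, head=1, tape[-4..4]=010000110 (head:      ^)
Step 2: in state C at pos 1, read 0 -> (C,0)->write 0,move R,goto B. Now: state=B, head=2, tape[-4..4]=010000110 (head:       ^)
Step 3: in state B at pos 2, read 1 -> (B,1)->write 1,move L,goto B. Now: state=B, head=1, tape[-4..4]=010000110 (head:      ^)

Answer: 1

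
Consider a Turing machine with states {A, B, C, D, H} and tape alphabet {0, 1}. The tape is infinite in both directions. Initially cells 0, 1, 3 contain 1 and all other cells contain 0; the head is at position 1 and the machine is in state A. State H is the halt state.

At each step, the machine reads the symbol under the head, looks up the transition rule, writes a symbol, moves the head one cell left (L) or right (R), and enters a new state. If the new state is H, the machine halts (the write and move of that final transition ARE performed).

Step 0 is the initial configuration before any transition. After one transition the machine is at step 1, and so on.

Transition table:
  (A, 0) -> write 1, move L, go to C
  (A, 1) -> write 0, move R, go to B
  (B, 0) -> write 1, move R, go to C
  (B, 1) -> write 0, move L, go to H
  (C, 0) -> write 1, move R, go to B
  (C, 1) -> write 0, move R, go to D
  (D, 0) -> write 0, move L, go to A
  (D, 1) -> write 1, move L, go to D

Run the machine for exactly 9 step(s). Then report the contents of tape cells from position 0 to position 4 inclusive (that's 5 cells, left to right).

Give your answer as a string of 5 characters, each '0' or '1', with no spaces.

Step 1: in state A at pos 1, read 1 -> (A,1)->write 0,move R,goto B. Now: state=B, head=2, tape[-1..4]=010010 (head:    ^)
Step 2: in state B at pos 2, read 0 -> (B,0)->write 1,move R,goto C. Now: state=C, head=3, tape[-1..4]=010110 (head:     ^)
Step 3: in state C at pos 3, read 1 -> (C,1)->write 0,move R,goto D. Now: state=D, head=4, tape[-1..5]=0101000 (head:      ^)
Step 4: in state D at pos 4, read 0 -> (D,0)->write 0,move L,goto A. Now: state=A, head=3, tape[-1..5]=0101000 (head:     ^)
Step 5: in state A at pos 3, read 0 -> (A,0)->write 1,move L,goto C. Now: state=C, head=2, tape[-1..5]=0101100 (head:    ^)
Step 6: in state C at pos 2, read 1 -> (C,1)->write 0,move R,goto D. Now: state=D, head=3, tape[-1..5]=0100100 (head:     ^)
Step 7: in state D at pos 3, read 1 -> (D,1)->write 1,move L,goto D. Now: state=D, head=2, tape[-1..5]=0100100 (head:    ^)
Step 8: in state D at pos 2, read 0 -> (D,0)->write 0,move L,goto A. Now: state=A, head=1, tape[-1..5]=0100100 (head:   ^)
Step 9: in state A at pos 1, read 0 -> (A,0)->write 1,move L,goto C. Now: state=C, head=0, tape[-1..5]=0110100 (head:  ^)

Answer: 11010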